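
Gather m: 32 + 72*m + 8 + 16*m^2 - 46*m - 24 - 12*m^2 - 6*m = 4*m^2 + 20*m + 16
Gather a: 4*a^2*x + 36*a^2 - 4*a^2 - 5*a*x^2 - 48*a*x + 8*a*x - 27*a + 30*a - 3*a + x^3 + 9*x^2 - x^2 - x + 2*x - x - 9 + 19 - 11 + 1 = a^2*(4*x + 32) + a*(-5*x^2 - 40*x) + x^3 + 8*x^2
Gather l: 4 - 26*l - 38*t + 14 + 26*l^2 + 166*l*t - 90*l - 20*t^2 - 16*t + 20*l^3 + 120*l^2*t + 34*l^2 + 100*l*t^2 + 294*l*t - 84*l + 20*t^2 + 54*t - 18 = 20*l^3 + l^2*(120*t + 60) + l*(100*t^2 + 460*t - 200)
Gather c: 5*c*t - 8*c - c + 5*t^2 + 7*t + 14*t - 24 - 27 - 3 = c*(5*t - 9) + 5*t^2 + 21*t - 54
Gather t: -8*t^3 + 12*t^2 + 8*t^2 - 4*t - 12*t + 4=-8*t^3 + 20*t^2 - 16*t + 4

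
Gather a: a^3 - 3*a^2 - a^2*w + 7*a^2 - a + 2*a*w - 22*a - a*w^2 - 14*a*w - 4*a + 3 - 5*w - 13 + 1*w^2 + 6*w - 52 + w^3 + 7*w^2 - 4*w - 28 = a^3 + a^2*(4 - w) + a*(-w^2 - 12*w - 27) + w^3 + 8*w^2 - 3*w - 90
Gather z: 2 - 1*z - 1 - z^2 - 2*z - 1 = -z^2 - 3*z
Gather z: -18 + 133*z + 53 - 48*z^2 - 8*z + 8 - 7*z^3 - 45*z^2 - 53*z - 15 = -7*z^3 - 93*z^2 + 72*z + 28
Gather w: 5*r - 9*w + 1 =5*r - 9*w + 1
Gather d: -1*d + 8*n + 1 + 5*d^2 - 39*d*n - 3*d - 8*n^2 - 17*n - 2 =5*d^2 + d*(-39*n - 4) - 8*n^2 - 9*n - 1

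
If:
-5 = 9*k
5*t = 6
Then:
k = -5/9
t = 6/5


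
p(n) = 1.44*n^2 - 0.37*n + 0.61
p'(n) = 2.88*n - 0.37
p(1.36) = 2.77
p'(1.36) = 3.55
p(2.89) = 11.57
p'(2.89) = 7.95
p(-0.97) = 2.32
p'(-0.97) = -3.16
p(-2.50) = 10.54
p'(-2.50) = -7.57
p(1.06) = 1.84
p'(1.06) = 2.68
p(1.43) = 3.03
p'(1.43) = 3.75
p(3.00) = 12.46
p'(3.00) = 8.27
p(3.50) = 16.96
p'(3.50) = 9.71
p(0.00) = 0.61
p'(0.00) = -0.37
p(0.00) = 0.61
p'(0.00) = -0.37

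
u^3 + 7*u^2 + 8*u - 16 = (u - 1)*(u + 4)^2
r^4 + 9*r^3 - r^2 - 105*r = r*(r - 3)*(r + 5)*(r + 7)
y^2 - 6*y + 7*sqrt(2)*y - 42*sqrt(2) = (y - 6)*(y + 7*sqrt(2))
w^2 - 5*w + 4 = (w - 4)*(w - 1)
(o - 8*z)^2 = o^2 - 16*o*z + 64*z^2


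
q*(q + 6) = q^2 + 6*q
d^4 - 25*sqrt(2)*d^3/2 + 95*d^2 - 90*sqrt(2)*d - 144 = (d - 6*sqrt(2))*(d - 4*sqrt(2))*(d - 3*sqrt(2))*(d + sqrt(2)/2)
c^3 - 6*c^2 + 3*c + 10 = (c - 5)*(c - 2)*(c + 1)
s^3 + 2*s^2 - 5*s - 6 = (s - 2)*(s + 1)*(s + 3)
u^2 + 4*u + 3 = (u + 1)*(u + 3)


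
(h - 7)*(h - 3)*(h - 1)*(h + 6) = h^4 - 5*h^3 - 35*h^2 + 165*h - 126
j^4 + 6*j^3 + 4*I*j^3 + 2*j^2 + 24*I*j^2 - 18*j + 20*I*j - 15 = (j + 1)*(j + 5)*(j + I)*(j + 3*I)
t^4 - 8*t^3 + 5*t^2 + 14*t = t*(t - 7)*(t - 2)*(t + 1)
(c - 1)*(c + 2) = c^2 + c - 2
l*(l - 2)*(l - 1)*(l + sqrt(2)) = l^4 - 3*l^3 + sqrt(2)*l^3 - 3*sqrt(2)*l^2 + 2*l^2 + 2*sqrt(2)*l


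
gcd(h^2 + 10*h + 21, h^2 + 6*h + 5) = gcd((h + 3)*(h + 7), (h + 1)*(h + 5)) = 1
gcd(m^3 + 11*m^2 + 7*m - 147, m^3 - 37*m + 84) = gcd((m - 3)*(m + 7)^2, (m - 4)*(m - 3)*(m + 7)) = m^2 + 4*m - 21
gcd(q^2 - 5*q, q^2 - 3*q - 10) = q - 5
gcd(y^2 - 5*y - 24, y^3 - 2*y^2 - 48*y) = y - 8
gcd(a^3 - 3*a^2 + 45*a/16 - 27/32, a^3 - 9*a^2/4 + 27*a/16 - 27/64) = a^2 - 3*a/2 + 9/16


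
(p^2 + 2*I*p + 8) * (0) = 0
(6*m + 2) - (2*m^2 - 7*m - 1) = -2*m^2 + 13*m + 3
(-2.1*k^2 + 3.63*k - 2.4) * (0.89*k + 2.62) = -1.869*k^3 - 2.2713*k^2 + 7.3746*k - 6.288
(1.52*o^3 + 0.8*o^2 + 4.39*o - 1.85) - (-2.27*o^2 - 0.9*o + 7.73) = 1.52*o^3 + 3.07*o^2 + 5.29*o - 9.58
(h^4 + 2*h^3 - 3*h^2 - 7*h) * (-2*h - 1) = -2*h^5 - 5*h^4 + 4*h^3 + 17*h^2 + 7*h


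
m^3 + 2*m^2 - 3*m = m*(m - 1)*(m + 3)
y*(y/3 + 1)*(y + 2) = y^3/3 + 5*y^2/3 + 2*y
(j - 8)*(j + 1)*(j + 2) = j^3 - 5*j^2 - 22*j - 16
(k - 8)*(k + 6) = k^2 - 2*k - 48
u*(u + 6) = u^2 + 6*u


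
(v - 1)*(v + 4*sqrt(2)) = v^2 - v + 4*sqrt(2)*v - 4*sqrt(2)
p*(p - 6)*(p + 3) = p^3 - 3*p^2 - 18*p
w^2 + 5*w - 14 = (w - 2)*(w + 7)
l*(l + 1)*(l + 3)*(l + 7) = l^4 + 11*l^3 + 31*l^2 + 21*l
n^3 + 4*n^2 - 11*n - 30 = (n - 3)*(n + 2)*(n + 5)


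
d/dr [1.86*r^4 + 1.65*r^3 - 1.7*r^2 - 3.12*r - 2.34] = 7.44*r^3 + 4.95*r^2 - 3.4*r - 3.12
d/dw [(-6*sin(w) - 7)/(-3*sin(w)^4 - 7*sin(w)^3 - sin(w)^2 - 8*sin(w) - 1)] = -(54*sin(w)^4 + 168*sin(w)^3 + 153*sin(w)^2 + 14*sin(w) + 50)*cos(w)/(3*sin(w)^4 + 7*sin(w)^3 + sin(w)^2 + 8*sin(w) + 1)^2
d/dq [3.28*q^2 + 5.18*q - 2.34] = 6.56*q + 5.18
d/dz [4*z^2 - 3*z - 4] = 8*z - 3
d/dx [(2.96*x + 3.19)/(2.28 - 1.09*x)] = (11.146231*x - 23.315052)/(1.09*x - 2.28)^3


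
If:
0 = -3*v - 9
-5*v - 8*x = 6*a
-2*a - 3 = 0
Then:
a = -3/2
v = -3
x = 3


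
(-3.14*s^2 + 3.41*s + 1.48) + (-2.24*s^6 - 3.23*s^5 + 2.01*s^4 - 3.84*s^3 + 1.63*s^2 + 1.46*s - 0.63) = -2.24*s^6 - 3.23*s^5 + 2.01*s^4 - 3.84*s^3 - 1.51*s^2 + 4.87*s + 0.85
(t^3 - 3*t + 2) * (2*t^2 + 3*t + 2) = 2*t^5 + 3*t^4 - 4*t^3 - 5*t^2 + 4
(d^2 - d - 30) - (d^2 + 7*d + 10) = -8*d - 40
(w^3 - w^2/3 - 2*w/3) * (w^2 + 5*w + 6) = w^5 + 14*w^4/3 + 11*w^3/3 - 16*w^2/3 - 4*w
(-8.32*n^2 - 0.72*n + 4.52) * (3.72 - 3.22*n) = 26.7904*n^3 - 28.632*n^2 - 17.2328*n + 16.8144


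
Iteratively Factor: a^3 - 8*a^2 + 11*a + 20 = (a - 4)*(a^2 - 4*a - 5) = (a - 5)*(a - 4)*(a + 1)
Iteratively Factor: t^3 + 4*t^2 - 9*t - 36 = (t + 3)*(t^2 + t - 12) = (t - 3)*(t + 3)*(t + 4)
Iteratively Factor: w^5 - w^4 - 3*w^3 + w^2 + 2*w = (w - 2)*(w^4 + w^3 - w^2 - w) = (w - 2)*(w - 1)*(w^3 + 2*w^2 + w) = (w - 2)*(w - 1)*(w + 1)*(w^2 + w) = w*(w - 2)*(w - 1)*(w + 1)*(w + 1)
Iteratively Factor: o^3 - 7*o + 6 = (o - 1)*(o^2 + o - 6) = (o - 1)*(o + 3)*(o - 2)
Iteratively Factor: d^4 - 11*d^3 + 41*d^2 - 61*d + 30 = (d - 3)*(d^3 - 8*d^2 + 17*d - 10) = (d - 3)*(d - 1)*(d^2 - 7*d + 10) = (d - 3)*(d - 2)*(d - 1)*(d - 5)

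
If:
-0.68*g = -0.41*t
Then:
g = 0.602941176470588*t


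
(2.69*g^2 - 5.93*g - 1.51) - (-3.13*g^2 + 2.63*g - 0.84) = 5.82*g^2 - 8.56*g - 0.67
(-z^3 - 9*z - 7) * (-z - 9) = z^4 + 9*z^3 + 9*z^2 + 88*z + 63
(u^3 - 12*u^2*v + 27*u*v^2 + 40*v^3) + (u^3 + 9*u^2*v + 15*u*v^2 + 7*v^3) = 2*u^3 - 3*u^2*v + 42*u*v^2 + 47*v^3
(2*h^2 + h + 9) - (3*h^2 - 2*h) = -h^2 + 3*h + 9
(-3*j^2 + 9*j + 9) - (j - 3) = -3*j^2 + 8*j + 12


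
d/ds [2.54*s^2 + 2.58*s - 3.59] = 5.08*s + 2.58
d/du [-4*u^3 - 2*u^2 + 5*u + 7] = -12*u^2 - 4*u + 5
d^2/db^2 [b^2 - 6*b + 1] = 2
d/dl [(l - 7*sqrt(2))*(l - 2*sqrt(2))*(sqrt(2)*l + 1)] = 3*sqrt(2)*l^2 - 34*l + 19*sqrt(2)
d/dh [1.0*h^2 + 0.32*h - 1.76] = 2.0*h + 0.32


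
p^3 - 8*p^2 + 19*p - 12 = (p - 4)*(p - 3)*(p - 1)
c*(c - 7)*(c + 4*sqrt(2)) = c^3 - 7*c^2 + 4*sqrt(2)*c^2 - 28*sqrt(2)*c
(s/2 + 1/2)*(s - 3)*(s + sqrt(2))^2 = s^4/2 - s^3 + sqrt(2)*s^3 - 2*sqrt(2)*s^2 - s^2/2 - 3*sqrt(2)*s - 2*s - 3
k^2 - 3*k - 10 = (k - 5)*(k + 2)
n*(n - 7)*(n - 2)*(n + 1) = n^4 - 8*n^3 + 5*n^2 + 14*n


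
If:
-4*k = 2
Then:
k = -1/2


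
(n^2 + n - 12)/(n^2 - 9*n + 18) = (n + 4)/(n - 6)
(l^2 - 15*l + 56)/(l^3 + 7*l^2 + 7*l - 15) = (l^2 - 15*l + 56)/(l^3 + 7*l^2 + 7*l - 15)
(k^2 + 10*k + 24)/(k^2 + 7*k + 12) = (k + 6)/(k + 3)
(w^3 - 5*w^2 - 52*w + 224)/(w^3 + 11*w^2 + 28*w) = (w^2 - 12*w + 32)/(w*(w + 4))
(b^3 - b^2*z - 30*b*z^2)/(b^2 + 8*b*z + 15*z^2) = b*(b - 6*z)/(b + 3*z)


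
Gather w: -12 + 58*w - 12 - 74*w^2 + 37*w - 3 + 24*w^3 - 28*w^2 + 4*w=24*w^3 - 102*w^2 + 99*w - 27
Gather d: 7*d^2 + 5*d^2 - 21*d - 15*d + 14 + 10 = 12*d^2 - 36*d + 24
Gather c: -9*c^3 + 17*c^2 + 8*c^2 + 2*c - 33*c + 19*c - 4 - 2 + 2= -9*c^3 + 25*c^2 - 12*c - 4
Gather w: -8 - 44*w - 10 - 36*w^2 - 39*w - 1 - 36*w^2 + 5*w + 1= -72*w^2 - 78*w - 18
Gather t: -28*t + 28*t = 0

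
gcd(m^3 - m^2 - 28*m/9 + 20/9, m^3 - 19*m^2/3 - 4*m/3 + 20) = m^2 - m/3 - 10/3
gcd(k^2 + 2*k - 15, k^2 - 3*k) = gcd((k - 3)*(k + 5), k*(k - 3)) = k - 3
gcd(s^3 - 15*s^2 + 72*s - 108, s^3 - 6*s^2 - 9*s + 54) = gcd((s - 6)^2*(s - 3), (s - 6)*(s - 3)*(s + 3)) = s^2 - 9*s + 18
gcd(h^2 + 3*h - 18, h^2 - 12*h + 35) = 1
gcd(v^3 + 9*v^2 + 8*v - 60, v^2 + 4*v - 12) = v^2 + 4*v - 12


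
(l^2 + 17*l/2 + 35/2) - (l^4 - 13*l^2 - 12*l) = -l^4 + 14*l^2 + 41*l/2 + 35/2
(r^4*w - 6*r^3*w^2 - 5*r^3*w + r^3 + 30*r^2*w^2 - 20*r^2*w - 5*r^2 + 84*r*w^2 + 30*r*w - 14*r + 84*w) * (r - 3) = r^5*w - 6*r^4*w^2 - 8*r^4*w + r^4 + 48*r^3*w^2 - 5*r^3*w - 8*r^3 - 6*r^2*w^2 + 90*r^2*w + r^2 - 252*r*w^2 - 6*r*w + 42*r - 252*w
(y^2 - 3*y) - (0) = y^2 - 3*y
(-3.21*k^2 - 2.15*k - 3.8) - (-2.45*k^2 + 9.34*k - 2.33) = -0.76*k^2 - 11.49*k - 1.47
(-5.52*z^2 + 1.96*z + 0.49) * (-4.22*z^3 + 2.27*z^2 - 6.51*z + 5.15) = 23.2944*z^5 - 20.8016*z^4 + 38.3166*z^3 - 40.0753*z^2 + 6.9041*z + 2.5235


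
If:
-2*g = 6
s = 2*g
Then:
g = -3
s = -6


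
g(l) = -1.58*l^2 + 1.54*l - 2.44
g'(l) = 1.54 - 3.16*l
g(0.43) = -2.07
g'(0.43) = 0.18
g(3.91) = -20.57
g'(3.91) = -10.82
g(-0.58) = -3.86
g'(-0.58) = 3.37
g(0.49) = -2.06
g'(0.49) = -0.01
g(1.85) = -5.00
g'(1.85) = -4.31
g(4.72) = -30.37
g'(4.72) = -13.38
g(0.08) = -2.33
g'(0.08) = 1.29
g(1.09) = -2.64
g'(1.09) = -1.90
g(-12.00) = -248.44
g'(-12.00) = 39.46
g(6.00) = -50.08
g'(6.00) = -17.42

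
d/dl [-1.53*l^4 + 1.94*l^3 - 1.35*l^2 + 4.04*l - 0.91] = -6.12*l^3 + 5.82*l^2 - 2.7*l + 4.04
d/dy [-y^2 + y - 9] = 1 - 2*y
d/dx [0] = 0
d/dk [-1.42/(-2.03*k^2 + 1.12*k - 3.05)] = (1.5904 - 5.7652*k)/(2.03*k^2 - 1.12*k + 3.05)^2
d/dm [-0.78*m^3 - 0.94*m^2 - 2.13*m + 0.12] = -2.34*m^2 - 1.88*m - 2.13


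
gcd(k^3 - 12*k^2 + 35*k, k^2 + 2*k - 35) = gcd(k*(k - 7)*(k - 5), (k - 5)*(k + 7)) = k - 5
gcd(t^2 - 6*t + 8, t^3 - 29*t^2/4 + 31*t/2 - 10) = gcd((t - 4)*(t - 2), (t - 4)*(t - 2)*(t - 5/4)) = t^2 - 6*t + 8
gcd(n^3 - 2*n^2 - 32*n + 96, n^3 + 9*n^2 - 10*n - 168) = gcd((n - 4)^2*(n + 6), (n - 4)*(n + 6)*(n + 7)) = n^2 + 2*n - 24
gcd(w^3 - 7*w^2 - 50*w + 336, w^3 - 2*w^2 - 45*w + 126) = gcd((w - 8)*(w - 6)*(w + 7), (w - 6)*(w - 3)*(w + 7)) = w^2 + w - 42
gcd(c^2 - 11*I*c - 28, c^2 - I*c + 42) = c - 7*I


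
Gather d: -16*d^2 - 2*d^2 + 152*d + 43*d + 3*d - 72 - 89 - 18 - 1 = -18*d^2 + 198*d - 180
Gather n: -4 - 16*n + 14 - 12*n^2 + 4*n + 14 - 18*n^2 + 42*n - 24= -30*n^2 + 30*n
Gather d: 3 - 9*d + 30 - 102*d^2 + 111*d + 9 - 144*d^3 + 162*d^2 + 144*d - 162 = -144*d^3 + 60*d^2 + 246*d - 120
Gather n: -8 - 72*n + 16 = 8 - 72*n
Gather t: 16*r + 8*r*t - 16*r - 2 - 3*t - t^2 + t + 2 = -t^2 + t*(8*r - 2)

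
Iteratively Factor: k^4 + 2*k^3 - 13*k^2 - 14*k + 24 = (k - 3)*(k^3 + 5*k^2 + 2*k - 8) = (k - 3)*(k - 1)*(k^2 + 6*k + 8) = (k - 3)*(k - 1)*(k + 4)*(k + 2)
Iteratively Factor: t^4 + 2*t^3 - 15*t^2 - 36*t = (t)*(t^3 + 2*t^2 - 15*t - 36) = t*(t + 3)*(t^2 - t - 12) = t*(t + 3)^2*(t - 4)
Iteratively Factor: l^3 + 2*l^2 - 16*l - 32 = (l + 2)*(l^2 - 16) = (l - 4)*(l + 2)*(l + 4)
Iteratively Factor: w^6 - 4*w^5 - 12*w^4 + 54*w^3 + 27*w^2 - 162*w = (w + 3)*(w^5 - 7*w^4 + 9*w^3 + 27*w^2 - 54*w) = (w - 3)*(w + 3)*(w^4 - 4*w^3 - 3*w^2 + 18*w) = (w - 3)*(w + 2)*(w + 3)*(w^3 - 6*w^2 + 9*w) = (w - 3)^2*(w + 2)*(w + 3)*(w^2 - 3*w) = (w - 3)^3*(w + 2)*(w + 3)*(w)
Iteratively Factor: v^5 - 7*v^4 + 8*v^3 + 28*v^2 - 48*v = (v - 4)*(v^4 - 3*v^3 - 4*v^2 + 12*v) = (v - 4)*(v + 2)*(v^3 - 5*v^2 + 6*v) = (v - 4)*(v - 2)*(v + 2)*(v^2 - 3*v) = (v - 4)*(v - 3)*(v - 2)*(v + 2)*(v)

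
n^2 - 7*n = n*(n - 7)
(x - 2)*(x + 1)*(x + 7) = x^3 + 6*x^2 - 9*x - 14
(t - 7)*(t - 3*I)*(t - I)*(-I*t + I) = -I*t^4 - 4*t^3 + 8*I*t^3 + 32*t^2 - 4*I*t^2 - 28*t - 24*I*t + 21*I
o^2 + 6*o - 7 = (o - 1)*(o + 7)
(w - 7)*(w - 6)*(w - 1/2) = w^3 - 27*w^2/2 + 97*w/2 - 21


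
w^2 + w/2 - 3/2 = (w - 1)*(w + 3/2)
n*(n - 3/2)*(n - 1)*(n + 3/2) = n^4 - n^3 - 9*n^2/4 + 9*n/4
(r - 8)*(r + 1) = r^2 - 7*r - 8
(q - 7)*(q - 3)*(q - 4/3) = q^3 - 34*q^2/3 + 103*q/3 - 28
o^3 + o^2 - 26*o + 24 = (o - 4)*(o - 1)*(o + 6)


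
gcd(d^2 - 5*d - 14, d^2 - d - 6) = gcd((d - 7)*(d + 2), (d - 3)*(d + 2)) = d + 2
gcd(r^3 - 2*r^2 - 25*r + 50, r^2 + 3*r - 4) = 1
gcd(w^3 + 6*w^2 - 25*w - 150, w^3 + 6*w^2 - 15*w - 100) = w + 5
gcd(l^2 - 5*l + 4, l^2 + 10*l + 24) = 1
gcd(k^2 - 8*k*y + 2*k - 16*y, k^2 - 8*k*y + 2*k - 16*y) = -k^2 + 8*k*y - 2*k + 16*y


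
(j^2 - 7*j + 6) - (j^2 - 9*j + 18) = 2*j - 12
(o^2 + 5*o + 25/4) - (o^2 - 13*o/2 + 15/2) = 23*o/2 - 5/4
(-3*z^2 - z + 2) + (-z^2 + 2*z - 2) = -4*z^2 + z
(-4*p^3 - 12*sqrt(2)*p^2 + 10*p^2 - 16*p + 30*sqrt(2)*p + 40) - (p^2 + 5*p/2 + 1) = -4*p^3 - 12*sqrt(2)*p^2 + 9*p^2 - 37*p/2 + 30*sqrt(2)*p + 39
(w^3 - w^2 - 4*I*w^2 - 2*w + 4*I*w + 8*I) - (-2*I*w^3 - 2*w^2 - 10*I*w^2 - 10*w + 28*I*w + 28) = w^3 + 2*I*w^3 + w^2 + 6*I*w^2 + 8*w - 24*I*w - 28 + 8*I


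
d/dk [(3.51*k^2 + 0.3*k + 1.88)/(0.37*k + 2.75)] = (1.2987*k^2 + 19.305*k + 0.1294)/(0.1369*k^2 + 2.035*k + 7.5625)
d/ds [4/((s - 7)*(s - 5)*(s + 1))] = 4*(-3*s^2 + 22*s - 23)/(s^6 - 22*s^5 + 167*s^4 - 436*s^3 - 241*s^2 + 1610*s + 1225)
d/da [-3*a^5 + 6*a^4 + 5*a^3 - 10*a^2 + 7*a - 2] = -15*a^4 + 24*a^3 + 15*a^2 - 20*a + 7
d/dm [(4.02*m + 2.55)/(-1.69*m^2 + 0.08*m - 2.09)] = (6.7938*m^2 + 8.619*m - 8.6058)/(2.8561*m^4 - 0.2704*m^3 + 7.0706*m^2 - 0.3344*m + 4.3681)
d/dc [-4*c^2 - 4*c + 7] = -8*c - 4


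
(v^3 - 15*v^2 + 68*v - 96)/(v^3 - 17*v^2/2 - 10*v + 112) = 2*(v - 3)/(2*v + 7)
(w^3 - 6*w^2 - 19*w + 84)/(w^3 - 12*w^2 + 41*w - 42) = (w + 4)/(w - 2)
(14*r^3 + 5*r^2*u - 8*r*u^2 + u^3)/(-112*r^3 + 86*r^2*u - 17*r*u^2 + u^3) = (-r - u)/(8*r - u)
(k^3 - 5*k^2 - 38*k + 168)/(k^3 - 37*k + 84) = (k^2 - k - 42)/(k^2 + 4*k - 21)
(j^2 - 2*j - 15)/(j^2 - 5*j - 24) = (j - 5)/(j - 8)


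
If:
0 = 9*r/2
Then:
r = 0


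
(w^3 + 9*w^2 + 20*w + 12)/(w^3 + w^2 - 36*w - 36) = (w + 2)/(w - 6)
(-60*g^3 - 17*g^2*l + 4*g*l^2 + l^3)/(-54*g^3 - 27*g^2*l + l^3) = (20*g^2 - g*l - l^2)/(18*g^2 + 3*g*l - l^2)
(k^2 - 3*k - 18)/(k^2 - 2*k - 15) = (k - 6)/(k - 5)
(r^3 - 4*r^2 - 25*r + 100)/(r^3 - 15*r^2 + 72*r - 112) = (r^2 - 25)/(r^2 - 11*r + 28)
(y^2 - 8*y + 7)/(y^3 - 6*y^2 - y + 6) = (y - 7)/(y^2 - 5*y - 6)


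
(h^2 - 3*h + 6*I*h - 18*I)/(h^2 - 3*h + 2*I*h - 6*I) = (h + 6*I)/(h + 2*I)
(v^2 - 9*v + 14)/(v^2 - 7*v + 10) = (v - 7)/(v - 5)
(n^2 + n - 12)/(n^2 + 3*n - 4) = (n - 3)/(n - 1)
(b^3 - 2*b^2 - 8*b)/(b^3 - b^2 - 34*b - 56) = b*(b - 4)/(b^2 - 3*b - 28)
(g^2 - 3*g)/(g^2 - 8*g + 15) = g/(g - 5)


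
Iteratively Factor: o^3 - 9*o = (o + 3)*(o^2 - 3*o) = o*(o + 3)*(o - 3)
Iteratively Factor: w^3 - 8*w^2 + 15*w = (w)*(w^2 - 8*w + 15) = w*(w - 5)*(w - 3)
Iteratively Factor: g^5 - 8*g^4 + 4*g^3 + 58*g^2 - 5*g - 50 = (g - 1)*(g^4 - 7*g^3 - 3*g^2 + 55*g + 50) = (g - 1)*(g + 2)*(g^3 - 9*g^2 + 15*g + 25) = (g - 1)*(g + 1)*(g + 2)*(g^2 - 10*g + 25) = (g - 5)*(g - 1)*(g + 1)*(g + 2)*(g - 5)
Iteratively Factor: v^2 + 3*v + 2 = (v + 1)*(v + 2)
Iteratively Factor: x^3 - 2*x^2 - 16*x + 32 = (x + 4)*(x^2 - 6*x + 8) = (x - 2)*(x + 4)*(x - 4)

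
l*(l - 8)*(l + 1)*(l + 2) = l^4 - 5*l^3 - 22*l^2 - 16*l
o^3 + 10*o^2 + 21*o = o*(o + 3)*(o + 7)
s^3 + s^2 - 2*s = s*(s - 1)*(s + 2)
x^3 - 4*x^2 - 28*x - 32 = (x - 8)*(x + 2)^2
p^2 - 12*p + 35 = (p - 7)*(p - 5)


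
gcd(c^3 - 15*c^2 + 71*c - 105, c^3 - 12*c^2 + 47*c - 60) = c^2 - 8*c + 15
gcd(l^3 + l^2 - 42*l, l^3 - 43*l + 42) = l^2 + l - 42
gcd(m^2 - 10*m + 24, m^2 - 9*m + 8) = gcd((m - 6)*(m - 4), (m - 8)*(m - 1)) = 1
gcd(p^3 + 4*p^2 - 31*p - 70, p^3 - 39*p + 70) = p^2 + 2*p - 35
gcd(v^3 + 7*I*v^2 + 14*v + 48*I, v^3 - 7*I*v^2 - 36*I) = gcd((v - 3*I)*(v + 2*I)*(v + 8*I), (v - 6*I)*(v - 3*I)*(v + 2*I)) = v^2 - I*v + 6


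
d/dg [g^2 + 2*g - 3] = 2*g + 2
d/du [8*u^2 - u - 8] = 16*u - 1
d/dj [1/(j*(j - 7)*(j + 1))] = (-j*(j - 7) - j*(j + 1) - (j - 7)*(j + 1))/(j^2*(j - 7)^2*(j + 1)^2)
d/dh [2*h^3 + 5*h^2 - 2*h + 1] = 6*h^2 + 10*h - 2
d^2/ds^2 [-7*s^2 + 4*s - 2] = -14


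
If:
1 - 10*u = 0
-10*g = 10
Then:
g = -1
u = 1/10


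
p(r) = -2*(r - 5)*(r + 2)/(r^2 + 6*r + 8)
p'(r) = -2*(-2*r - 6)*(r - 5)*(r + 2)/(r^2 + 6*r + 8)^2 - 2*(r - 5)/(r^2 + 6*r + 8) - 2*(r + 2)/(r^2 + 6*r + 8)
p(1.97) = 1.02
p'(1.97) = -0.51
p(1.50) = 1.27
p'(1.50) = -0.60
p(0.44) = 2.05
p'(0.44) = -0.91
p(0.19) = 2.30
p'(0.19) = -1.03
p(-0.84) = 3.70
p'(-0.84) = -1.80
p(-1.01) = 4.02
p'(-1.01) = -2.01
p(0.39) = 2.10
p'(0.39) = -0.93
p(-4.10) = -182.00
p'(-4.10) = -1800.00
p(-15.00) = -3.64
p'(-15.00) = -0.15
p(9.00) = -0.62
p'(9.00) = -0.11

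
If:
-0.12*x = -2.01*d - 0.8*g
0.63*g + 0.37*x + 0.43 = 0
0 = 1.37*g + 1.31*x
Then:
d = 0.81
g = -1.77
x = 1.85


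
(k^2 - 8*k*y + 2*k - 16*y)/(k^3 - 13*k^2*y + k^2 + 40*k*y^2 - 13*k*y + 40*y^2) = (-k - 2)/(-k^2 + 5*k*y - k + 5*y)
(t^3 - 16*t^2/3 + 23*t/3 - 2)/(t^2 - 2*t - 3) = (3*t^2 - 7*t + 2)/(3*(t + 1))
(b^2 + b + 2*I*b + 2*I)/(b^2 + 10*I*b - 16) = (b + 1)/(b + 8*I)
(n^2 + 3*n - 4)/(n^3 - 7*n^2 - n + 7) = (n + 4)/(n^2 - 6*n - 7)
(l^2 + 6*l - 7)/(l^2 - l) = (l + 7)/l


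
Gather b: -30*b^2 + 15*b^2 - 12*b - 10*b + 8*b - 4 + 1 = -15*b^2 - 14*b - 3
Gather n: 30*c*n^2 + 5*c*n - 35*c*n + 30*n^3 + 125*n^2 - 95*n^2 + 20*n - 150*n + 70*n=30*n^3 + n^2*(30*c + 30) + n*(-30*c - 60)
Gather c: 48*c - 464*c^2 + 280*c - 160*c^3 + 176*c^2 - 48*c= -160*c^3 - 288*c^2 + 280*c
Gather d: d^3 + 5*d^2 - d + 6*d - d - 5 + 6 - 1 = d^3 + 5*d^2 + 4*d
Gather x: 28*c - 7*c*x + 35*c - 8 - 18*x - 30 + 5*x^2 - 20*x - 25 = 63*c + 5*x^2 + x*(-7*c - 38) - 63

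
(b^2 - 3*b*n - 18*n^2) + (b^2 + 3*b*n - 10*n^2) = 2*b^2 - 28*n^2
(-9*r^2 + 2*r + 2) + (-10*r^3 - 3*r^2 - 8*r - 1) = -10*r^3 - 12*r^2 - 6*r + 1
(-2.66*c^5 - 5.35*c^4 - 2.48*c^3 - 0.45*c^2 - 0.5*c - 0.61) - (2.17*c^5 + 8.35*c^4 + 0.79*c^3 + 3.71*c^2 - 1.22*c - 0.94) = -4.83*c^5 - 13.7*c^4 - 3.27*c^3 - 4.16*c^2 + 0.72*c + 0.33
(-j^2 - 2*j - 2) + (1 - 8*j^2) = -9*j^2 - 2*j - 1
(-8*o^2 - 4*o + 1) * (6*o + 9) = -48*o^3 - 96*o^2 - 30*o + 9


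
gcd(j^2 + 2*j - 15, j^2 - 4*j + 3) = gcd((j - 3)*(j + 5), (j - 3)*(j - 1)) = j - 3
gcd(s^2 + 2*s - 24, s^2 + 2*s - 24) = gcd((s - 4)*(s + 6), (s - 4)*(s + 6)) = s^2 + 2*s - 24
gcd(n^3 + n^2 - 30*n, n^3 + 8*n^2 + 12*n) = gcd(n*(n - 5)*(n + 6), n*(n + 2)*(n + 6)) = n^2 + 6*n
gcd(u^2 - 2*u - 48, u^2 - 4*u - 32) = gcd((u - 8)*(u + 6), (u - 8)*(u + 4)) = u - 8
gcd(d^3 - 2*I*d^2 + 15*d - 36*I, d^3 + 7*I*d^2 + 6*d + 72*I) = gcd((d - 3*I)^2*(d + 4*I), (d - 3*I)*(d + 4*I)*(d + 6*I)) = d^2 + I*d + 12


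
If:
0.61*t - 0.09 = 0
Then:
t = 0.15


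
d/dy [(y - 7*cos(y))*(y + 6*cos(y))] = y*sin(y) + 2*y + 42*sin(2*y) - cos(y)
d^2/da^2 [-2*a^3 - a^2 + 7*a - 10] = -12*a - 2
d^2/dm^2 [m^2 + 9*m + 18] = 2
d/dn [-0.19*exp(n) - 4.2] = -0.19*exp(n)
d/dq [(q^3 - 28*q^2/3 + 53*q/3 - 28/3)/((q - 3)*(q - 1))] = (q^2 - 6*q + 47/3)/(q^2 - 6*q + 9)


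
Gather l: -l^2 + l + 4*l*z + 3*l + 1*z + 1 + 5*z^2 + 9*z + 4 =-l^2 + l*(4*z + 4) + 5*z^2 + 10*z + 5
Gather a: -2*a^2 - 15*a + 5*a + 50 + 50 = -2*a^2 - 10*a + 100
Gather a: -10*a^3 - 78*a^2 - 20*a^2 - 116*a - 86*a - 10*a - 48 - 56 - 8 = -10*a^3 - 98*a^2 - 212*a - 112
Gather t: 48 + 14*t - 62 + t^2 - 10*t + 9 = t^2 + 4*t - 5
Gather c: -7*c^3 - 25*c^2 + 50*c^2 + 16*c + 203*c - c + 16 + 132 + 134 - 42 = -7*c^3 + 25*c^2 + 218*c + 240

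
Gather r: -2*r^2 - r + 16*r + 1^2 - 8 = -2*r^2 + 15*r - 7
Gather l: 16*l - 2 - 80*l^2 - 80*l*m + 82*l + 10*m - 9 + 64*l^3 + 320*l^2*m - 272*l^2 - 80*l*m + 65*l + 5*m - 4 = 64*l^3 + l^2*(320*m - 352) + l*(163 - 160*m) + 15*m - 15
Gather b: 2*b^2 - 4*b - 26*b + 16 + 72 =2*b^2 - 30*b + 88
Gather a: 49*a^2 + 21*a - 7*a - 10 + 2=49*a^2 + 14*a - 8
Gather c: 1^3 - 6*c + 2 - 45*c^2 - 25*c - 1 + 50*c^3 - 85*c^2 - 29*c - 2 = 50*c^3 - 130*c^2 - 60*c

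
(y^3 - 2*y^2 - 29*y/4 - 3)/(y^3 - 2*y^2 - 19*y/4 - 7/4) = (2*y^2 - 5*y - 12)/(2*y^2 - 5*y - 7)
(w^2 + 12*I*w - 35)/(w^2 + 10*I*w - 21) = (w + 5*I)/(w + 3*I)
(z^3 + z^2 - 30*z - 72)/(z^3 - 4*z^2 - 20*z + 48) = (z + 3)/(z - 2)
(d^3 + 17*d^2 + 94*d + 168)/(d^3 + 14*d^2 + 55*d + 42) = (d + 4)/(d + 1)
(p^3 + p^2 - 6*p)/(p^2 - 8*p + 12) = p*(p + 3)/(p - 6)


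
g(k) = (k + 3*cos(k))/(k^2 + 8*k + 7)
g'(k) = (1 - 3*sin(k))/(k^2 + 8*k + 7) + (-2*k - 8)*(k + 3*cos(k))/(k^2 + 8*k + 7)^2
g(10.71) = 0.05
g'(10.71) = 0.01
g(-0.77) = 0.97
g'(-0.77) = -2.20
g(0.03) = 0.42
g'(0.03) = -0.34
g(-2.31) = 0.70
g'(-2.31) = -0.14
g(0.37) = 0.31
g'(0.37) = -0.28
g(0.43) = 0.30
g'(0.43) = -0.27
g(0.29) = 0.34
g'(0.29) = -0.29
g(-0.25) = 0.52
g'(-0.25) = -0.43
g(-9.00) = -0.73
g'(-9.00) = -0.32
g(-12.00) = -0.17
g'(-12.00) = -0.06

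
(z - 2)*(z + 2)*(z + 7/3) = z^3 + 7*z^2/3 - 4*z - 28/3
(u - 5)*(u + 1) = u^2 - 4*u - 5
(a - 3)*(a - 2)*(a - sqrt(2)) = a^3 - 5*a^2 - sqrt(2)*a^2 + 6*a + 5*sqrt(2)*a - 6*sqrt(2)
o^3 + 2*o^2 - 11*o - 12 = (o - 3)*(o + 1)*(o + 4)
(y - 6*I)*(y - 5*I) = y^2 - 11*I*y - 30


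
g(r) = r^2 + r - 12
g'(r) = 2*r + 1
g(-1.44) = -11.37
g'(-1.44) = -1.88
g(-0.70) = -12.21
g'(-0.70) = -0.40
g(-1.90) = -10.29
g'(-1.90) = -2.80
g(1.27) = -9.12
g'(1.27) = 3.54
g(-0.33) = -12.22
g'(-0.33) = 0.34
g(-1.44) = -11.37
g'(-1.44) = -1.88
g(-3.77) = -1.56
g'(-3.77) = -6.54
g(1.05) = -9.85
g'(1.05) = 3.10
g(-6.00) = 18.00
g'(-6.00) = -11.00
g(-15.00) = 198.00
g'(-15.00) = -29.00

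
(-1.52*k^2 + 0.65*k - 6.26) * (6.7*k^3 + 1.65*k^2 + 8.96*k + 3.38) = -10.184*k^5 + 1.847*k^4 - 54.4887*k^3 - 9.6426*k^2 - 53.8926*k - 21.1588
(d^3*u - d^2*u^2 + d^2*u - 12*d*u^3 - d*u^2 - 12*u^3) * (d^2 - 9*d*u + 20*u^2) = d^5*u - 10*d^4*u^2 + d^4*u + 17*d^3*u^3 - 10*d^3*u^2 + 88*d^2*u^4 + 17*d^2*u^3 - 240*d*u^5 + 88*d*u^4 - 240*u^5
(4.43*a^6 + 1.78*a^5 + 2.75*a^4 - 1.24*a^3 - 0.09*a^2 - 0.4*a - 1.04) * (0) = 0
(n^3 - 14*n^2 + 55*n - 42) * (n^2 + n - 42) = n^5 - 13*n^4 - n^3 + 601*n^2 - 2352*n + 1764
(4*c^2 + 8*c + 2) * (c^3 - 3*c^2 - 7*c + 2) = 4*c^5 - 4*c^4 - 50*c^3 - 54*c^2 + 2*c + 4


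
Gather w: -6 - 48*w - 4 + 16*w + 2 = -32*w - 8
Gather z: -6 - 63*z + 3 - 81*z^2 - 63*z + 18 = -81*z^2 - 126*z + 15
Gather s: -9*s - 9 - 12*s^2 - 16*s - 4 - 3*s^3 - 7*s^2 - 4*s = -3*s^3 - 19*s^2 - 29*s - 13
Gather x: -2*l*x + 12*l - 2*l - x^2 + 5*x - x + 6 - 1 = 10*l - x^2 + x*(4 - 2*l) + 5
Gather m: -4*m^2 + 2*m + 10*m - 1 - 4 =-4*m^2 + 12*m - 5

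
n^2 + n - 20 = (n - 4)*(n + 5)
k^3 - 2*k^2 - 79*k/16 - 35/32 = (k - 7/2)*(k + 1/4)*(k + 5/4)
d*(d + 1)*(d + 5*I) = d^3 + d^2 + 5*I*d^2 + 5*I*d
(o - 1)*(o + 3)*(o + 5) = o^3 + 7*o^2 + 7*o - 15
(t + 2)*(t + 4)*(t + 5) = t^3 + 11*t^2 + 38*t + 40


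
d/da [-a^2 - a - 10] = -2*a - 1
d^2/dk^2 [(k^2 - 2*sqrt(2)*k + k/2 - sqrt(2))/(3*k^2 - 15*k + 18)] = (-4*sqrt(2)*k^3 + 11*k^3 - 36*k^2 - 6*sqrt(2)*k^2 - 18*k + 102*sqrt(2)*k - 158*sqrt(2) + 102)/(3*(k^6 - 15*k^5 + 93*k^4 - 305*k^3 + 558*k^2 - 540*k + 216))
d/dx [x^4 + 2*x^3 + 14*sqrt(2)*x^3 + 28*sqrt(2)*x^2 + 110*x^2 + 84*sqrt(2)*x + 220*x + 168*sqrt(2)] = 4*x^3 + 6*x^2 + 42*sqrt(2)*x^2 + 56*sqrt(2)*x + 220*x + 84*sqrt(2) + 220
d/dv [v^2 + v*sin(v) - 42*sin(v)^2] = v*cos(v) + 2*v + sin(v) - 42*sin(2*v)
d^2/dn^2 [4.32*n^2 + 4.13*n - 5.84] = 8.64000000000000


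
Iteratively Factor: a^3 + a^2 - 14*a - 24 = (a - 4)*(a^2 + 5*a + 6) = (a - 4)*(a + 2)*(a + 3)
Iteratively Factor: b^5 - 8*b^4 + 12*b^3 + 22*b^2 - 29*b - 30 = (b + 1)*(b^4 - 9*b^3 + 21*b^2 + b - 30) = (b + 1)^2*(b^3 - 10*b^2 + 31*b - 30) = (b - 5)*(b + 1)^2*(b^2 - 5*b + 6) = (b - 5)*(b - 3)*(b + 1)^2*(b - 2)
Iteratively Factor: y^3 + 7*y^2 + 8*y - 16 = (y - 1)*(y^2 + 8*y + 16) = (y - 1)*(y + 4)*(y + 4)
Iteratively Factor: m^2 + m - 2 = (m - 1)*(m + 2)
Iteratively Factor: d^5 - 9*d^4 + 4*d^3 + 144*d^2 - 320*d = (d - 4)*(d^4 - 5*d^3 - 16*d^2 + 80*d) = (d - 4)^2*(d^3 - d^2 - 20*d) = d*(d - 4)^2*(d^2 - d - 20) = d*(d - 5)*(d - 4)^2*(d + 4)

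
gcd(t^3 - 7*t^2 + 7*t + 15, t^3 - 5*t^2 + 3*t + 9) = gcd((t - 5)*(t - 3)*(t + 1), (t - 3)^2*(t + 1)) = t^2 - 2*t - 3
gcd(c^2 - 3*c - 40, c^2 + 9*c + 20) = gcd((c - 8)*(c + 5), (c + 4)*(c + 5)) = c + 5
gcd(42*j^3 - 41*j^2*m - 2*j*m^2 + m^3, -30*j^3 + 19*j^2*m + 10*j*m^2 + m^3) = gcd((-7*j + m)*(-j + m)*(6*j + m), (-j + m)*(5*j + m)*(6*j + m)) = 6*j^2 - 5*j*m - m^2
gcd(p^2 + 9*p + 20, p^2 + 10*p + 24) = p + 4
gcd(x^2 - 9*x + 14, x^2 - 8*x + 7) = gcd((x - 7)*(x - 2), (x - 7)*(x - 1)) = x - 7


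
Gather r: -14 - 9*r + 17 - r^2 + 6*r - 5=-r^2 - 3*r - 2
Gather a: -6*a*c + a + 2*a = a*(3 - 6*c)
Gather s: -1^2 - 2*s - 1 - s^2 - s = -s^2 - 3*s - 2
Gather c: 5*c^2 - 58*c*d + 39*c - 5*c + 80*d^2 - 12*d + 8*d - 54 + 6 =5*c^2 + c*(34 - 58*d) + 80*d^2 - 4*d - 48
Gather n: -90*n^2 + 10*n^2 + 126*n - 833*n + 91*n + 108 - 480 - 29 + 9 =-80*n^2 - 616*n - 392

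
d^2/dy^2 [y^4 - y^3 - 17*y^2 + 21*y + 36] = 12*y^2 - 6*y - 34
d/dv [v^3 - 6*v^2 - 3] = 3*v*(v - 4)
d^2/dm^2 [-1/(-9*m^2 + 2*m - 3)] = 2*(-81*m^2 + 18*m + 4*(9*m - 1)^2 - 27)/(9*m^2 - 2*m + 3)^3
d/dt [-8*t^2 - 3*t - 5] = -16*t - 3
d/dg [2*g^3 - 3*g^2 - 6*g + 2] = 6*g^2 - 6*g - 6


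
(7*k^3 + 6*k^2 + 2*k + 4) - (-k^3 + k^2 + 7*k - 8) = 8*k^3 + 5*k^2 - 5*k + 12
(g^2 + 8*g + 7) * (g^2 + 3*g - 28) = g^4 + 11*g^3 + 3*g^2 - 203*g - 196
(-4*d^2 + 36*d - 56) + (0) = -4*d^2 + 36*d - 56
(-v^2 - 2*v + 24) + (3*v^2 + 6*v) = 2*v^2 + 4*v + 24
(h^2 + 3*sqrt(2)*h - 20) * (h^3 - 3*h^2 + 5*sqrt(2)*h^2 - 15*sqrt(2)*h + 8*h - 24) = h^5 - 3*h^4 + 8*sqrt(2)*h^4 - 24*sqrt(2)*h^3 + 18*h^3 - 76*sqrt(2)*h^2 - 54*h^2 - 160*h + 228*sqrt(2)*h + 480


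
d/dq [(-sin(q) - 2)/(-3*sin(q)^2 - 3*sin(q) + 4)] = (-12*sin(q) + 3*cos(q)^2 - 13)*cos(q)/(3*sin(q)^2 + 3*sin(q) - 4)^2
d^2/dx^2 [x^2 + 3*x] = 2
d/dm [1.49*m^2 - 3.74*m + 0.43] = 2.98*m - 3.74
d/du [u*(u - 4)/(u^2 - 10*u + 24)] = -6/(u^2 - 12*u + 36)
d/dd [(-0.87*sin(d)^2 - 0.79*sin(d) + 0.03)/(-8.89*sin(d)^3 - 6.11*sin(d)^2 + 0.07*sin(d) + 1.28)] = -(7.7343*sin(d)^4 + 14.0462*sin(d)^3 + 4.0877*sin(d)^2 + 1.8606*sin(d) + 1.0133)*cos(d)/(79.0321*sin(d)^6 + 108.6358*sin(d)^5 + 36.0875*sin(d)^4 - 23.6138*sin(d)^3 - 15.6367*sin(d)^2 + 0.1792*sin(d) + 1.6384)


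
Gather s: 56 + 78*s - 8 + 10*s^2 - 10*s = 10*s^2 + 68*s + 48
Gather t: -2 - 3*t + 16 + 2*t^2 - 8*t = 2*t^2 - 11*t + 14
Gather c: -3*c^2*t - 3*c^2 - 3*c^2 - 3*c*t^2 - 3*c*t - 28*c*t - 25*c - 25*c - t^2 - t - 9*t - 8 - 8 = c^2*(-3*t - 6) + c*(-3*t^2 - 31*t - 50) - t^2 - 10*t - 16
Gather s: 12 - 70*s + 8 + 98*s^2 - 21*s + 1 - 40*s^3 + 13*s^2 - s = -40*s^3 + 111*s^2 - 92*s + 21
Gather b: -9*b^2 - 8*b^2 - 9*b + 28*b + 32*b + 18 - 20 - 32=-17*b^2 + 51*b - 34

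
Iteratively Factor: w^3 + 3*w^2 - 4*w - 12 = (w - 2)*(w^2 + 5*w + 6) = (w - 2)*(w + 2)*(w + 3)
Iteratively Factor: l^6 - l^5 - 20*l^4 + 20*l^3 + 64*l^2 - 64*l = (l)*(l^5 - l^4 - 20*l^3 + 20*l^2 + 64*l - 64) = l*(l + 4)*(l^4 - 5*l^3 + 20*l - 16) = l*(l - 1)*(l + 4)*(l^3 - 4*l^2 - 4*l + 16) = l*(l - 4)*(l - 1)*(l + 4)*(l^2 - 4) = l*(l - 4)*(l - 1)*(l + 2)*(l + 4)*(l - 2)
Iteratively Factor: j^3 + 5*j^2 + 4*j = (j)*(j^2 + 5*j + 4) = j*(j + 4)*(j + 1)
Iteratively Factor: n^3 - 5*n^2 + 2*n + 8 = (n + 1)*(n^2 - 6*n + 8) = (n - 4)*(n + 1)*(n - 2)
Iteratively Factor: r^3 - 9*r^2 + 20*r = (r - 4)*(r^2 - 5*r) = r*(r - 4)*(r - 5)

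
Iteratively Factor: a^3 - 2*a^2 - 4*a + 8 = (a - 2)*(a^2 - 4) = (a - 2)*(a + 2)*(a - 2)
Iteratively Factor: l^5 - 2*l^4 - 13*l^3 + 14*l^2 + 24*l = (l + 1)*(l^4 - 3*l^3 - 10*l^2 + 24*l) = l*(l + 1)*(l^3 - 3*l^2 - 10*l + 24) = l*(l - 2)*(l + 1)*(l^2 - l - 12) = l*(l - 2)*(l + 1)*(l + 3)*(l - 4)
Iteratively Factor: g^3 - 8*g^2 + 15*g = (g)*(g^2 - 8*g + 15) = g*(g - 5)*(g - 3)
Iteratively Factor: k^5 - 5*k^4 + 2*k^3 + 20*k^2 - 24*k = (k - 2)*(k^4 - 3*k^3 - 4*k^2 + 12*k) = (k - 2)^2*(k^3 - k^2 - 6*k) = (k - 3)*(k - 2)^2*(k^2 + 2*k) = k*(k - 3)*(k - 2)^2*(k + 2)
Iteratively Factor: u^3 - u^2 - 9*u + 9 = (u + 3)*(u^2 - 4*u + 3) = (u - 1)*(u + 3)*(u - 3)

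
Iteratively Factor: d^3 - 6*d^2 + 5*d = (d - 5)*(d^2 - d) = (d - 5)*(d - 1)*(d)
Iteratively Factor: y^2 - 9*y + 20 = (y - 4)*(y - 5)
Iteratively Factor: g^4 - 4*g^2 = (g + 2)*(g^3 - 2*g^2) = g*(g + 2)*(g^2 - 2*g) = g^2*(g + 2)*(g - 2)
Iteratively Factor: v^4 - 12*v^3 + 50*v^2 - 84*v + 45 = (v - 1)*(v^3 - 11*v^2 + 39*v - 45) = (v - 3)*(v - 1)*(v^2 - 8*v + 15) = (v - 3)^2*(v - 1)*(v - 5)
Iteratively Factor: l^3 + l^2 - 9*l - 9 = (l + 3)*(l^2 - 2*l - 3) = (l + 1)*(l + 3)*(l - 3)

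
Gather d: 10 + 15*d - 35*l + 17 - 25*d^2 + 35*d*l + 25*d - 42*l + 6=-25*d^2 + d*(35*l + 40) - 77*l + 33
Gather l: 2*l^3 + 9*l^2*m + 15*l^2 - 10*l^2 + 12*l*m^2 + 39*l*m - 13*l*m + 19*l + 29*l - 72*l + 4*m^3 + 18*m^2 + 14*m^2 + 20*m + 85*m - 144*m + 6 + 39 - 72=2*l^3 + l^2*(9*m + 5) + l*(12*m^2 + 26*m - 24) + 4*m^3 + 32*m^2 - 39*m - 27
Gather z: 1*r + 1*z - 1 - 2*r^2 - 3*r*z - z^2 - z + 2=-2*r^2 - 3*r*z + r - z^2 + 1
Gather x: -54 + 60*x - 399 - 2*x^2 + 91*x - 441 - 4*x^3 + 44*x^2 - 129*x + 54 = -4*x^3 + 42*x^2 + 22*x - 840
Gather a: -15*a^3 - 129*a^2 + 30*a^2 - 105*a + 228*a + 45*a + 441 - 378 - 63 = -15*a^3 - 99*a^2 + 168*a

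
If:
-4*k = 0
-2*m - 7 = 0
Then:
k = 0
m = -7/2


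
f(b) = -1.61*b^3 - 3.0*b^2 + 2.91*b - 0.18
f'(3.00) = -58.56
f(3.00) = -61.92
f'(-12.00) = -620.61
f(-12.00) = 2314.98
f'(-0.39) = 4.52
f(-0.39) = -1.68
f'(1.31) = -13.24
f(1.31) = -5.14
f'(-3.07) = -24.19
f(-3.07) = 9.20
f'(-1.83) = -2.29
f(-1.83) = -5.69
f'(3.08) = -61.39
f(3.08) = -66.72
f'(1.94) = -26.91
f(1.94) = -17.58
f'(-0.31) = 4.31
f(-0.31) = -1.32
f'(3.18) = -65.01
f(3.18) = -73.04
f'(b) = -4.83*b^2 - 6.0*b + 2.91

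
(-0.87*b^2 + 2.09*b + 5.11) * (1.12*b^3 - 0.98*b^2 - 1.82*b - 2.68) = -0.9744*b^5 + 3.1934*b^4 + 5.2584*b^3 - 6.48*b^2 - 14.9014*b - 13.6948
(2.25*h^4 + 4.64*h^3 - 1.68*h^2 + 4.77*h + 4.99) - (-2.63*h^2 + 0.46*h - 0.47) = 2.25*h^4 + 4.64*h^3 + 0.95*h^2 + 4.31*h + 5.46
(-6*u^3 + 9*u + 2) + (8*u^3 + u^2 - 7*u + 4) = 2*u^3 + u^2 + 2*u + 6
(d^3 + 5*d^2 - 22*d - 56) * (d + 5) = d^4 + 10*d^3 + 3*d^2 - 166*d - 280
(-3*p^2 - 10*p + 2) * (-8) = 24*p^2 + 80*p - 16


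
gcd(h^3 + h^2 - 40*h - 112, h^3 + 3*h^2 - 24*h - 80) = h^2 + 8*h + 16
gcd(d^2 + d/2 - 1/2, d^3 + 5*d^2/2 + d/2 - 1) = d^2 + d/2 - 1/2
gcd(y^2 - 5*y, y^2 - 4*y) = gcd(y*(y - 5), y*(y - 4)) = y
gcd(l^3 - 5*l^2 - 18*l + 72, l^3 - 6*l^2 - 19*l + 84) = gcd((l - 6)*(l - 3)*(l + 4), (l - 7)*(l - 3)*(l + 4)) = l^2 + l - 12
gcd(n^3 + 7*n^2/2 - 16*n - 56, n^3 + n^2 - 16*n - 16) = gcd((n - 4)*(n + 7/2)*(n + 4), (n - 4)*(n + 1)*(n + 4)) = n^2 - 16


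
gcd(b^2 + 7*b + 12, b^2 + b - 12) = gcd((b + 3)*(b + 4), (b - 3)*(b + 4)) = b + 4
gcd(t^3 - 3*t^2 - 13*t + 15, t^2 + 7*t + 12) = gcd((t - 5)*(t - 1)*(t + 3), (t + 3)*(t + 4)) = t + 3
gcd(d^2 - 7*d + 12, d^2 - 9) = d - 3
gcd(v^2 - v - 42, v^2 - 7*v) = v - 7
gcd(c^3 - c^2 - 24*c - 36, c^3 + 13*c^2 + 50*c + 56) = c + 2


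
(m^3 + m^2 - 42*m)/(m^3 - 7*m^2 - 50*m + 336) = m/(m - 8)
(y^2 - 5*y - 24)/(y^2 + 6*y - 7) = (y^2 - 5*y - 24)/(y^2 + 6*y - 7)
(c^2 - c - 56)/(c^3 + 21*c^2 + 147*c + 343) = (c - 8)/(c^2 + 14*c + 49)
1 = 1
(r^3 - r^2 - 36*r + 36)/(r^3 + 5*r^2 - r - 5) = (r^2 - 36)/(r^2 + 6*r + 5)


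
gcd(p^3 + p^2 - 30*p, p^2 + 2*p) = p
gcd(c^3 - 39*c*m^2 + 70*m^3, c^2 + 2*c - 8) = 1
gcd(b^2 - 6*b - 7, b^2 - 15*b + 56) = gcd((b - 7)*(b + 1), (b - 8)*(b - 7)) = b - 7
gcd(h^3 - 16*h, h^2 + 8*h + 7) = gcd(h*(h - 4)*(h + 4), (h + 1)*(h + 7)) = 1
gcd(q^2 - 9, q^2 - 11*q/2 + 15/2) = q - 3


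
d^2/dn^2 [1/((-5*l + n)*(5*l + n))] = 2*(-25*l^2 - 3*n^2)/(15625*l^6 - 1875*l^4*n^2 + 75*l^2*n^4 - n^6)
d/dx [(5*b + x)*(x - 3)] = 5*b + 2*x - 3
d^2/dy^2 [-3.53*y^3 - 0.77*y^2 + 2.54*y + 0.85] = -21.18*y - 1.54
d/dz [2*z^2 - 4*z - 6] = 4*z - 4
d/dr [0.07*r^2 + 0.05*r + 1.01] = 0.14*r + 0.05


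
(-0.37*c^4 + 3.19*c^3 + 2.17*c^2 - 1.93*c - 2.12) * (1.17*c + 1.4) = -0.4329*c^5 + 3.2143*c^4 + 7.0049*c^3 + 0.7799*c^2 - 5.1824*c - 2.968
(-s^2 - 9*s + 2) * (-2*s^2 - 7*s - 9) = 2*s^4 + 25*s^3 + 68*s^2 + 67*s - 18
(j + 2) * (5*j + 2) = 5*j^2 + 12*j + 4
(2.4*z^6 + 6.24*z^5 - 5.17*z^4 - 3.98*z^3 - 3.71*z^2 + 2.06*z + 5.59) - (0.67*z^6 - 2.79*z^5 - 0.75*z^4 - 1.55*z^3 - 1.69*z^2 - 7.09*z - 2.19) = 1.73*z^6 + 9.03*z^5 - 4.42*z^4 - 2.43*z^3 - 2.02*z^2 + 9.15*z + 7.78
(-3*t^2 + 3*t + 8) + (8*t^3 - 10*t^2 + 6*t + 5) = 8*t^3 - 13*t^2 + 9*t + 13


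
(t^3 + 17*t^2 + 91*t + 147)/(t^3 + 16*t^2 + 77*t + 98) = (t + 3)/(t + 2)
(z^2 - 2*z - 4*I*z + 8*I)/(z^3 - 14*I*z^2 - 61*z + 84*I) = (z - 2)/(z^2 - 10*I*z - 21)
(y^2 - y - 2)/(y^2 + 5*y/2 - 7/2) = 2*(y^2 - y - 2)/(2*y^2 + 5*y - 7)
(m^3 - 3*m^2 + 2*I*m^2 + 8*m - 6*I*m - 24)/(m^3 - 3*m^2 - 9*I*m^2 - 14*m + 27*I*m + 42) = (m + 4*I)/(m - 7*I)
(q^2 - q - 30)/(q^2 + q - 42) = (q + 5)/(q + 7)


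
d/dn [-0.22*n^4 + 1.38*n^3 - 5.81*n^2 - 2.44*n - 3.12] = -0.88*n^3 + 4.14*n^2 - 11.62*n - 2.44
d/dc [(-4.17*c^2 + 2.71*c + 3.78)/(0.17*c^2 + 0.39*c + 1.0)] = (-2.087*c^2 - 9.6252*c + 1.2358)/(0.0289*c^4 + 0.1326*c^3 + 0.4921*c^2 + 0.78*c + 1.0)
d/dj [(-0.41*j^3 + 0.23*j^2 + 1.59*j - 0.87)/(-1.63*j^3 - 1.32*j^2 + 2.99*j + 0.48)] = (0.9161*j^4 + 2.7316*j^3 - 2.0582*j^2 - 2.076*j + 3.3645)/(2.6569*j^6 + 4.3032*j^5 - 8.005*j^4 - 9.4584*j^3 + 7.6729*j^2 + 2.8704*j + 0.2304)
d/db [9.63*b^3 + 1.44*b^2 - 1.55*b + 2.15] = 28.89*b^2 + 2.88*b - 1.55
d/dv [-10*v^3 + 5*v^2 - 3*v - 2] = -30*v^2 + 10*v - 3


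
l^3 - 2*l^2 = l^2*(l - 2)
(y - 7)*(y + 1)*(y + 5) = y^3 - y^2 - 37*y - 35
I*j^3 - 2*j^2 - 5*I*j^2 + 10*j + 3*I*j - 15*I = (j - 5)*(j + 3*I)*(I*j + 1)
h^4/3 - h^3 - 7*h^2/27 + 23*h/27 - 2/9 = (h/3 + 1/3)*(h - 3)*(h - 2/3)*(h - 1/3)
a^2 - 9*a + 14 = (a - 7)*(a - 2)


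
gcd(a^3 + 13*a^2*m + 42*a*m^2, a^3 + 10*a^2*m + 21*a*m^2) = a^2 + 7*a*m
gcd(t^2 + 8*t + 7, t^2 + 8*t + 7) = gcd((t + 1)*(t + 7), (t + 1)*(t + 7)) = t^2 + 8*t + 7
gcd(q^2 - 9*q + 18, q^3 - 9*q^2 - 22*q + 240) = q - 6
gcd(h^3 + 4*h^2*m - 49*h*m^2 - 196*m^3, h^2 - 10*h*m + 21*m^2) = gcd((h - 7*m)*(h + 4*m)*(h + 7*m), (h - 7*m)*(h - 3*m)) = h - 7*m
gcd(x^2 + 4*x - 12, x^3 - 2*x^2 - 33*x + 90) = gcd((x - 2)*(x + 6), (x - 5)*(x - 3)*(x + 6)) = x + 6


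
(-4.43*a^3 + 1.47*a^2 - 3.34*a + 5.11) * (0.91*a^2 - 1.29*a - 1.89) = -4.0313*a^5 + 7.0524*a^4 + 3.437*a^3 + 6.1804*a^2 - 0.279300000000001*a - 9.6579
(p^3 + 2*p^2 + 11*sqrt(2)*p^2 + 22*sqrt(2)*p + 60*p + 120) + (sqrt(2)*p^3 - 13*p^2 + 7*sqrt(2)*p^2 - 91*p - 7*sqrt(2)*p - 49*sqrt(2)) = p^3 + sqrt(2)*p^3 - 11*p^2 + 18*sqrt(2)*p^2 - 31*p + 15*sqrt(2)*p - 49*sqrt(2) + 120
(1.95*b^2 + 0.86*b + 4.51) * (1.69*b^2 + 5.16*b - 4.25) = 3.2955*b^4 + 11.5154*b^3 + 3.772*b^2 + 19.6166*b - 19.1675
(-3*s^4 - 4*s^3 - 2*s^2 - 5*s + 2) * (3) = -9*s^4 - 12*s^3 - 6*s^2 - 15*s + 6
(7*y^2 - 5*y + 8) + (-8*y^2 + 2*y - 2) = -y^2 - 3*y + 6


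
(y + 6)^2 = y^2 + 12*y + 36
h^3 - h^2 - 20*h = h*(h - 5)*(h + 4)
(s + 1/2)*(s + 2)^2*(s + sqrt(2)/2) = s^4 + sqrt(2)*s^3/2 + 9*s^3/2 + 9*sqrt(2)*s^2/4 + 6*s^2 + 2*s + 3*sqrt(2)*s + sqrt(2)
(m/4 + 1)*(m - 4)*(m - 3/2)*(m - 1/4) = m^4/4 - 7*m^3/16 - 125*m^2/32 + 7*m - 3/2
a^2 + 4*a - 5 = (a - 1)*(a + 5)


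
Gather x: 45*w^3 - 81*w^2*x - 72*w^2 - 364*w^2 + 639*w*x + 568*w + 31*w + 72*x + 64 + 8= 45*w^3 - 436*w^2 + 599*w + x*(-81*w^2 + 639*w + 72) + 72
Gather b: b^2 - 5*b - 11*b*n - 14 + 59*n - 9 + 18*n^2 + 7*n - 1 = b^2 + b*(-11*n - 5) + 18*n^2 + 66*n - 24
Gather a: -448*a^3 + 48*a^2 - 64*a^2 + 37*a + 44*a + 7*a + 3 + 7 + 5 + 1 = -448*a^3 - 16*a^2 + 88*a + 16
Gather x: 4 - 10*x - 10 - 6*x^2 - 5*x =-6*x^2 - 15*x - 6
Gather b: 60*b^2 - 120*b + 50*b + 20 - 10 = 60*b^2 - 70*b + 10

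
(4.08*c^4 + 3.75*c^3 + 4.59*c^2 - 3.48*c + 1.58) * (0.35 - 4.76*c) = -19.4208*c^5 - 16.422*c^4 - 20.5359*c^3 + 18.1713*c^2 - 8.7388*c + 0.553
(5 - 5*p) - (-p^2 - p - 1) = p^2 - 4*p + 6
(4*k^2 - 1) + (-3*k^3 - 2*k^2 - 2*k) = -3*k^3 + 2*k^2 - 2*k - 1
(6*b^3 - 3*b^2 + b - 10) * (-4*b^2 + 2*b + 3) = -24*b^5 + 24*b^4 + 8*b^3 + 33*b^2 - 17*b - 30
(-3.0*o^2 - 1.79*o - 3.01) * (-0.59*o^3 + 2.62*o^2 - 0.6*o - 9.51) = 1.77*o^5 - 6.8039*o^4 - 1.1139*o^3 + 21.7178*o^2 + 18.8289*o + 28.6251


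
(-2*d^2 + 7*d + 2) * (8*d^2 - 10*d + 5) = -16*d^4 + 76*d^3 - 64*d^2 + 15*d + 10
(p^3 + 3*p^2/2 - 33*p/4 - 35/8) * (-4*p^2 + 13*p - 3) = -4*p^5 + 7*p^4 + 99*p^3/2 - 377*p^2/4 - 257*p/8 + 105/8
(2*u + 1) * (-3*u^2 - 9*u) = -6*u^3 - 21*u^2 - 9*u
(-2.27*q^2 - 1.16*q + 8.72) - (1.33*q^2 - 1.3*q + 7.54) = -3.6*q^2 + 0.14*q + 1.18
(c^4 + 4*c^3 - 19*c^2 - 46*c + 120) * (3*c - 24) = 3*c^5 - 12*c^4 - 153*c^3 + 318*c^2 + 1464*c - 2880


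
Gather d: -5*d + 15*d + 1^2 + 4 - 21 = 10*d - 16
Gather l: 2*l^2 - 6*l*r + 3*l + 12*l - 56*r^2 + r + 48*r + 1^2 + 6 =2*l^2 + l*(15 - 6*r) - 56*r^2 + 49*r + 7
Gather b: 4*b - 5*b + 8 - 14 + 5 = -b - 1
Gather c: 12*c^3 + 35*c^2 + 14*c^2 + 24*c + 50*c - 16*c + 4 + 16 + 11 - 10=12*c^3 + 49*c^2 + 58*c + 21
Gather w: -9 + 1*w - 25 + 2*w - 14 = 3*w - 48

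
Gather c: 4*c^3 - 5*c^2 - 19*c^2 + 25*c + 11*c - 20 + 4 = 4*c^3 - 24*c^2 + 36*c - 16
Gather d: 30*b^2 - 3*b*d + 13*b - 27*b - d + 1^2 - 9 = 30*b^2 - 14*b + d*(-3*b - 1) - 8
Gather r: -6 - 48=-54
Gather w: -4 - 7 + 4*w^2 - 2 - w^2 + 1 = 3*w^2 - 12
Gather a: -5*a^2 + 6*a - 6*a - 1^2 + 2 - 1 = -5*a^2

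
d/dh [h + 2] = 1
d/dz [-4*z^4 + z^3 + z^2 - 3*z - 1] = -16*z^3 + 3*z^2 + 2*z - 3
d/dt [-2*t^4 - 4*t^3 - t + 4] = -8*t^3 - 12*t^2 - 1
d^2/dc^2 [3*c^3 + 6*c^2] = 18*c + 12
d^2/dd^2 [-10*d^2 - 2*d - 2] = -20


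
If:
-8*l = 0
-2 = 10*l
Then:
No Solution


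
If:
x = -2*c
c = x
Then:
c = 0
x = 0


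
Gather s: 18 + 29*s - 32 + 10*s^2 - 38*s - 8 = 10*s^2 - 9*s - 22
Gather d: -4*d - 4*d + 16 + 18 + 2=36 - 8*d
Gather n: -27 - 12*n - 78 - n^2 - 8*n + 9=-n^2 - 20*n - 96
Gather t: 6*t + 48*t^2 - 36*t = 48*t^2 - 30*t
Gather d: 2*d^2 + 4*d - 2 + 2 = 2*d^2 + 4*d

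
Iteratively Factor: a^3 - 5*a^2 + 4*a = (a - 4)*(a^2 - a) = a*(a - 4)*(a - 1)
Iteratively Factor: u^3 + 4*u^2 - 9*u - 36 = (u + 4)*(u^2 - 9) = (u - 3)*(u + 4)*(u + 3)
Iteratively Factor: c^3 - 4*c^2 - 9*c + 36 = (c - 3)*(c^2 - c - 12) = (c - 3)*(c + 3)*(c - 4)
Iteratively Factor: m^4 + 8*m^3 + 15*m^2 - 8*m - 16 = (m + 4)*(m^3 + 4*m^2 - m - 4) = (m + 4)^2*(m^2 - 1) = (m - 1)*(m + 4)^2*(m + 1)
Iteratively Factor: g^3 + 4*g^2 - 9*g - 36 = (g + 4)*(g^2 - 9) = (g + 3)*(g + 4)*(g - 3)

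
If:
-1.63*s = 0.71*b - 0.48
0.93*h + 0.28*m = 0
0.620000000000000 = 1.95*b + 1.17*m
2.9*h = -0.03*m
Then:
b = 0.32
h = 0.00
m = 0.00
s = 0.16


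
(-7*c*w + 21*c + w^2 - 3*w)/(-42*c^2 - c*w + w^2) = (w - 3)/(6*c + w)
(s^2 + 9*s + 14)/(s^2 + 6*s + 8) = (s + 7)/(s + 4)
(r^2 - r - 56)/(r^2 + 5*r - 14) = (r - 8)/(r - 2)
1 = 1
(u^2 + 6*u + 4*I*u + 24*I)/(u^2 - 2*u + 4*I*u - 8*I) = (u + 6)/(u - 2)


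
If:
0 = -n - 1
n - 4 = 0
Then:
No Solution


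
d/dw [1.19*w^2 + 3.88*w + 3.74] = 2.38*w + 3.88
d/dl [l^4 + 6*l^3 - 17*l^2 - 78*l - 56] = 4*l^3 + 18*l^2 - 34*l - 78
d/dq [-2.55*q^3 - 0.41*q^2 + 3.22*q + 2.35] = -7.65*q^2 - 0.82*q + 3.22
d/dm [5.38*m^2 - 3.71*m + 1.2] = 10.76*m - 3.71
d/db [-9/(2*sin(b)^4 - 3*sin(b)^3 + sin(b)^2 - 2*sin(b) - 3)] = 9*(8*sin(b)^3 - 9*sin(b)^2 + 2*sin(b) - 2)*cos(b)/(2*sin(b)^4 - 3*sin(b)^3 + sin(b)^2 - 2*sin(b) - 3)^2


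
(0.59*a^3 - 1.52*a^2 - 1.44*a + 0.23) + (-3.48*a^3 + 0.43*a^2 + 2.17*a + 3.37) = -2.89*a^3 - 1.09*a^2 + 0.73*a + 3.6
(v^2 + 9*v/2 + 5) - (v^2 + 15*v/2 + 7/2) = 3/2 - 3*v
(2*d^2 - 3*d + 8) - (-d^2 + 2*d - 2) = 3*d^2 - 5*d + 10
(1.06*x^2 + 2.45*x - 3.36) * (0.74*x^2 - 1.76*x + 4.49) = 0.7844*x^4 - 0.0526*x^3 - 2.039*x^2 + 16.9141*x - 15.0864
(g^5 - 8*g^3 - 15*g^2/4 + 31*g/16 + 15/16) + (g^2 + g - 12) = g^5 - 8*g^3 - 11*g^2/4 + 47*g/16 - 177/16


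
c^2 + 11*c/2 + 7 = (c + 2)*(c + 7/2)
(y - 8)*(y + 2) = y^2 - 6*y - 16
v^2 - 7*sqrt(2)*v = v*(v - 7*sqrt(2))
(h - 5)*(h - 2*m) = h^2 - 2*h*m - 5*h + 10*m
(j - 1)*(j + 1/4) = j^2 - 3*j/4 - 1/4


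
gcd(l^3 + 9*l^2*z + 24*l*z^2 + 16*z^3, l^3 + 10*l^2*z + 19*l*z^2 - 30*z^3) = 1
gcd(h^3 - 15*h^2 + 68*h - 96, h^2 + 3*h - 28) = h - 4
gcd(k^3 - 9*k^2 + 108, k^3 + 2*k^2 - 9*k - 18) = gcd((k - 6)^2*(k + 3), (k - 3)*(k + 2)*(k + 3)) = k + 3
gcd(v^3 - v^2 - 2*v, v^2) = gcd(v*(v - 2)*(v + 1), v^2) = v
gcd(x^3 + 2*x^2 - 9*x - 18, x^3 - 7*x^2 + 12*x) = x - 3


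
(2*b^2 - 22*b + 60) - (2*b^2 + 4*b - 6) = 66 - 26*b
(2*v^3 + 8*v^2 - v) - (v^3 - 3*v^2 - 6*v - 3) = v^3 + 11*v^2 + 5*v + 3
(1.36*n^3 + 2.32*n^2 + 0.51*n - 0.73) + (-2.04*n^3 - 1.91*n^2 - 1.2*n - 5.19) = -0.68*n^3 + 0.41*n^2 - 0.69*n - 5.92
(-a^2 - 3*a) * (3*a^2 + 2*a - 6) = -3*a^4 - 11*a^3 + 18*a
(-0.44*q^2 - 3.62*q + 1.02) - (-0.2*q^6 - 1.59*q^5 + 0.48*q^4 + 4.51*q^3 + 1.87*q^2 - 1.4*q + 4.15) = 0.2*q^6 + 1.59*q^5 - 0.48*q^4 - 4.51*q^3 - 2.31*q^2 - 2.22*q - 3.13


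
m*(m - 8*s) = m^2 - 8*m*s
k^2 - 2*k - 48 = (k - 8)*(k + 6)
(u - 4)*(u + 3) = u^2 - u - 12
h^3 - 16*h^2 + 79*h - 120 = (h - 8)*(h - 5)*(h - 3)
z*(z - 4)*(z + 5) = z^3 + z^2 - 20*z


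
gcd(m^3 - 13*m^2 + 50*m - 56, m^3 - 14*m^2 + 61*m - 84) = m^2 - 11*m + 28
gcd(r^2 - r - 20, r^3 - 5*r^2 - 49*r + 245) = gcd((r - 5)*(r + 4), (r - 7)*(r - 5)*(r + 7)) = r - 5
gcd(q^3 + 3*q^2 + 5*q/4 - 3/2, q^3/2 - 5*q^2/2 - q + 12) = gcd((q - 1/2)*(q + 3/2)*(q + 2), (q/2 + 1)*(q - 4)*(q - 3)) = q + 2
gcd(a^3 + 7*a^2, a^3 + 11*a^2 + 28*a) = a^2 + 7*a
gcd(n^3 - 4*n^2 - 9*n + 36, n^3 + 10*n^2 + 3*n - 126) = n - 3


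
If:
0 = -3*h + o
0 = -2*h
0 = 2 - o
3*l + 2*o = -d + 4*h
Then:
No Solution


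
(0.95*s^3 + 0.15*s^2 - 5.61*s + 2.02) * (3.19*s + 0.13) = 3.0305*s^4 + 0.602*s^3 - 17.8764*s^2 + 5.7145*s + 0.2626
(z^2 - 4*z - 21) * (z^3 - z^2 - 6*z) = z^5 - 5*z^4 - 23*z^3 + 45*z^2 + 126*z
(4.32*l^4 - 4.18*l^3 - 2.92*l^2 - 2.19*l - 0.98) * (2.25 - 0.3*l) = -1.296*l^5 + 10.974*l^4 - 8.529*l^3 - 5.913*l^2 - 4.6335*l - 2.205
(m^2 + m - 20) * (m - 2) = m^3 - m^2 - 22*m + 40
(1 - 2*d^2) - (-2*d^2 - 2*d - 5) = 2*d + 6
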